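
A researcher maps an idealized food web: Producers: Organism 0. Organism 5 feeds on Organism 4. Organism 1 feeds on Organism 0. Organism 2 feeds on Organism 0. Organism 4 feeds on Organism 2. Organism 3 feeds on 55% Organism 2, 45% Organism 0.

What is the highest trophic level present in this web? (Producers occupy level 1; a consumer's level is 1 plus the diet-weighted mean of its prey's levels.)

Organism 1: 1 + 1 = 2
Organism 2: 1 + 1 = 2
Organism 3: 1 + (0.55×2 + 0.45×1) = 2.55
Organism 4: 1 + 2 = 3
Organism 5: 1 + 3 = 4

4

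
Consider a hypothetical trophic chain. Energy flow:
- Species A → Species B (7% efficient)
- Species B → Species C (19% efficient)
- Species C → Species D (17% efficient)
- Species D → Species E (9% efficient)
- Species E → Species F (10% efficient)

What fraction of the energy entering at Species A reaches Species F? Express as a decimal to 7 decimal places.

0.0000203

Product of link efficiencies: 0.07 × 0.19 × 0.17 × 0.09 × 0.1 = 0.000020349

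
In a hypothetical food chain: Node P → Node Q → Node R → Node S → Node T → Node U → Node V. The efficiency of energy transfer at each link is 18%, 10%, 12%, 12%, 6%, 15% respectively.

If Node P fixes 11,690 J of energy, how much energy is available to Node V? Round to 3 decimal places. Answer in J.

Node Q: 11690 × 0.18 = 2104.2 J
Node R: 2104.2 × 0.1 = 210.42 J
Node S: 210.42 × 0.12 = 25.2504 J
Node T: 25.2504 × 0.12 = 3.030048 J
Node U: 3.030048 × 0.06 = 0.18180288 J
Node V: 0.18180288 × 0.15 = 0.027270432 J

0.027 J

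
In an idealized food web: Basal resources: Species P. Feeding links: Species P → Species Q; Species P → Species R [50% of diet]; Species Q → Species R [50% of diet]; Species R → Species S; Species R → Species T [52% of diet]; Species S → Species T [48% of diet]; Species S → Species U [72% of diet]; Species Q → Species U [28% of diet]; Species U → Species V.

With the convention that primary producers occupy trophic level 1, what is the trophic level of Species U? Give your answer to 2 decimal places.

Species Q: 1 + 1 = 2
Species R: 1 + (0.5×1 + 0.5×2) = 2.5
Species S: 1 + 2.5 = 3.5
Species T: 1 + (0.52×2.5 + 0.48×3.5) = 3.98
Species U: 1 + (0.72×3.5 + 0.28×2) = 4.08
Species V: 1 + 4.08 = 5.08

4.08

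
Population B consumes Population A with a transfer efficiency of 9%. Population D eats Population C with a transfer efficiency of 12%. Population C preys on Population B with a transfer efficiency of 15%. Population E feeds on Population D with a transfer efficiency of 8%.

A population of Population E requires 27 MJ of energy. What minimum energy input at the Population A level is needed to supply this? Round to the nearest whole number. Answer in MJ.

Cumulative transfer efficiency: 0.09 × 0.15 × 0.12 × 0.08 = 0.0001296
Population A energy = 27 / 0.0001296 = 208333 MJ

208333 MJ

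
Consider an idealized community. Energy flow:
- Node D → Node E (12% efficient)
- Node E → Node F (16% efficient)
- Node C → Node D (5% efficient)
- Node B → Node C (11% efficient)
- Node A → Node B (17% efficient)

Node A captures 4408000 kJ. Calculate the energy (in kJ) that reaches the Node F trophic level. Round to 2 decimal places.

79.13 kJ

Node B: 4408000 × 0.17 = 749360 kJ
Node C: 749360 × 0.11 = 82429.6 kJ
Node D: 82429.6 × 0.05 = 4121.48 kJ
Node E: 4121.48 × 0.12 = 494.5776 kJ
Node F: 494.5776 × 0.16 = 79.132416 kJ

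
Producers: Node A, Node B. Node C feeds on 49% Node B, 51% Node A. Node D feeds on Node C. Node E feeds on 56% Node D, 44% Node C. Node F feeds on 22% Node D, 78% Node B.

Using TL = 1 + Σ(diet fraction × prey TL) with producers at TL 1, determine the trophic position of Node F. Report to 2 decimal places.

Node C: 1 + (0.49×1 + 0.51×1) = 2
Node D: 1 + 2 = 3
Node E: 1 + (0.56×3 + 0.44×2) = 3.56
Node F: 1 + (0.22×3 + 0.78×1) = 2.44

2.44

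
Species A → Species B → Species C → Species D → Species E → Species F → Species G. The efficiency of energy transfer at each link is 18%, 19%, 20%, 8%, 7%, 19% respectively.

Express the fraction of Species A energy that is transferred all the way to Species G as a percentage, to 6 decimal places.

0.000728%

Product of link efficiencies: 0.18 × 0.19 × 0.2 × 0.08 × 0.07 × 0.19 = 0.00000727776
As a percentage: 0.00000727776 × 100 = 0.000728%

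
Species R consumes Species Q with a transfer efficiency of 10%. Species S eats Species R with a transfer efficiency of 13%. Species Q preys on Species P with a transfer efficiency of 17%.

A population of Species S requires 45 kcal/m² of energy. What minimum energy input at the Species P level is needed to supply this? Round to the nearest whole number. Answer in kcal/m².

20362 kcal/m²

Cumulative transfer efficiency: 0.17 × 0.1 × 0.13 = 0.00221
Species P energy = 45 / 0.00221 = 20362 kcal/m²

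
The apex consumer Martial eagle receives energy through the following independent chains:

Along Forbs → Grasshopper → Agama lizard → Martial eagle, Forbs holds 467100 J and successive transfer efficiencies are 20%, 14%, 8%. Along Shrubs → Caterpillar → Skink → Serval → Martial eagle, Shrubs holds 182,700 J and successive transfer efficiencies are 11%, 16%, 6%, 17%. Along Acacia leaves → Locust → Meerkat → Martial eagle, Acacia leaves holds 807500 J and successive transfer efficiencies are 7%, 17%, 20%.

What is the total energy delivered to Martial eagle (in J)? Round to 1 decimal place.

3001.0 J

Via Forbs: 467100 × 0.2 × 0.14 × 0.08 = 1046.304 J
Via Shrubs: 182700 × 0.11 × 0.16 × 0.06 × 0.17 = 32.798304 J
Via Acacia leaves: 807500 × 0.07 × 0.17 × 0.2 = 1921.85 J
Total at Martial eagle: 1046.304 + 32.798304 + 1921.85 = 3000.952304 J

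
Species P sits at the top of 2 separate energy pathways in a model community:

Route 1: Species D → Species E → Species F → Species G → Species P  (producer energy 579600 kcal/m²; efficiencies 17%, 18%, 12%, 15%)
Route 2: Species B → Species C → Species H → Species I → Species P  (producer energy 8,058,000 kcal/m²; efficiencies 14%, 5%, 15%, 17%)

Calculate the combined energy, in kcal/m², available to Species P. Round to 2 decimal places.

1757.60 kcal/m²

Route 1: 579600 × 0.17 × 0.18 × 0.12 × 0.15 = 319.24368 kcal/m²
Route 2: 8058000 × 0.14 × 0.05 × 0.15 × 0.17 = 1438.353 kcal/m²
Total at Species P: 319.24368 + 1438.353 = 1757.59668 kcal/m²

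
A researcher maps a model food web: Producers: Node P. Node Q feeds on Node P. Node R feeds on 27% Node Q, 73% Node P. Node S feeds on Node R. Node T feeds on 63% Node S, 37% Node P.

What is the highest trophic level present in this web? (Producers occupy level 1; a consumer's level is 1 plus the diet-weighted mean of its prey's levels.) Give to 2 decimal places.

3.43

Node Q: 1 + 1 = 2
Node R: 1 + (0.27×2 + 0.73×1) = 2.27
Node S: 1 + 2.27 = 3.27
Node T: 1 + (0.63×3.27 + 0.37×1) = 3.4301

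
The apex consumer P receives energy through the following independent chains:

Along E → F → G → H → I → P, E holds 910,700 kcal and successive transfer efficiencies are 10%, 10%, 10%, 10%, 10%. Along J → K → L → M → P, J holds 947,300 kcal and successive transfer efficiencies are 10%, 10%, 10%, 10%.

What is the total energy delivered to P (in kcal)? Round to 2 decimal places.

103.84 kcal

Via E: 910700 × 0.1 × 0.1 × 0.1 × 0.1 × 0.1 = 9.107 kcal
Via J: 947300 × 0.1 × 0.1 × 0.1 × 0.1 = 94.73 kcal
Total at P: 9.107 + 94.73 = 103.837 kcal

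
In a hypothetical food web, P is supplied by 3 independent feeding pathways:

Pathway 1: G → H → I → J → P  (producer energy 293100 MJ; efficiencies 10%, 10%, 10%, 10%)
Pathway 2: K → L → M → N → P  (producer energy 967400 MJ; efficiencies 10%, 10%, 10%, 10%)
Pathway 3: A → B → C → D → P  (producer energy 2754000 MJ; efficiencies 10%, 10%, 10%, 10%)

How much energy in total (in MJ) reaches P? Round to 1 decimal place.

401.5 MJ

Pathway 1: 293100 × 0.1 × 0.1 × 0.1 × 0.1 = 29.31 MJ
Pathway 2: 967400 × 0.1 × 0.1 × 0.1 × 0.1 = 96.74 MJ
Pathway 3: 2754000 × 0.1 × 0.1 × 0.1 × 0.1 = 275.4 MJ
Total at P: 29.31 + 96.74 + 275.4 = 401.45 MJ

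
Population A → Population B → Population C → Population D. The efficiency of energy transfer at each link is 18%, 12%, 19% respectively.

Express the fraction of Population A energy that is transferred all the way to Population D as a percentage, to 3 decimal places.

0.410%

Product of link efficiencies: 0.18 × 0.12 × 0.19 = 0.004104
As a percentage: 0.004104 × 100 = 0.410%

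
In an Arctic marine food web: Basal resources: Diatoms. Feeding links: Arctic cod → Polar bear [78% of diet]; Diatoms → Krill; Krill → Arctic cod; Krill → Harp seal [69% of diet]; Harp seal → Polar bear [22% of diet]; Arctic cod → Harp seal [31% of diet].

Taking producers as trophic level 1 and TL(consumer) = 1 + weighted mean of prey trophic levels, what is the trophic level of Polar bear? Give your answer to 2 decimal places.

Krill: 1 + 1 = 2
Arctic cod: 1 + 2 = 3
Harp seal: 1 + (0.69×2 + 0.31×3) = 3.31
Polar bear: 1 + (0.78×3 + 0.22×3.31) = 4.0682

4.07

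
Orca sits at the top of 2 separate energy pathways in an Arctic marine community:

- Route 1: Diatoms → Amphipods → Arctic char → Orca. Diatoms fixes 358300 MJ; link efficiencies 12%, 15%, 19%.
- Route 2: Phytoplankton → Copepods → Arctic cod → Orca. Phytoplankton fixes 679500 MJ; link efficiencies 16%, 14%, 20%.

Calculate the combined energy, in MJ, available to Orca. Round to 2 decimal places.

Route 1: 358300 × 0.12 × 0.15 × 0.19 = 1225.386 MJ
Route 2: 679500 × 0.16 × 0.14 × 0.2 = 3044.16 MJ
Total at Orca: 1225.386 + 3044.16 = 4269.546 MJ

4269.55 MJ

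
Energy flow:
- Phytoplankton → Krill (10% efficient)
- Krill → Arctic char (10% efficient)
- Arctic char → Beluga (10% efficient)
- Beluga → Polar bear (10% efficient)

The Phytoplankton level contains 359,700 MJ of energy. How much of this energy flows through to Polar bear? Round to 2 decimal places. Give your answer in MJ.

35.97 MJ

Krill: 359700 × 0.1 = 35970 MJ
Arctic char: 35970 × 0.1 = 3597 MJ
Beluga: 3597 × 0.1 = 359.7 MJ
Polar bear: 359.7 × 0.1 = 35.97 MJ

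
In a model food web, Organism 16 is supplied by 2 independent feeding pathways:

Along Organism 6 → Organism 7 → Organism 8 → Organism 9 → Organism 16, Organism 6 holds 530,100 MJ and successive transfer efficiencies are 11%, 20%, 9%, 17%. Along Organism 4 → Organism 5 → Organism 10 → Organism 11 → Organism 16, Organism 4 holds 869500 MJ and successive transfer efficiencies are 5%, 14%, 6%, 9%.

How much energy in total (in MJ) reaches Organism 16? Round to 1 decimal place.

211.3 MJ

Via Organism 6: 530100 × 0.11 × 0.2 × 0.09 × 0.17 = 178.43166 MJ
Via Organism 4: 869500 × 0.05 × 0.14 × 0.06 × 0.09 = 32.8671 MJ
Total at Organism 16: 178.43166 + 32.8671 = 211.29876 MJ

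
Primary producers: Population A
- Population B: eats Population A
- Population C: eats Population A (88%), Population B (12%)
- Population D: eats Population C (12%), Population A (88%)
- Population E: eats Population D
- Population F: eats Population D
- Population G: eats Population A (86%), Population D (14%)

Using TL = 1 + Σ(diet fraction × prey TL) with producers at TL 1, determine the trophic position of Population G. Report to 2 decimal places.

Population B: 1 + 1 = 2
Population C: 1 + (0.88×1 + 0.12×2) = 2.12
Population D: 1 + (0.12×2.12 + 0.88×1) = 2.1344
Population E: 1 + 2.1344 = 3.1344
Population F: 1 + 2.1344 = 3.1344
Population G: 1 + (0.86×1 + 0.14×2.1344) = 2.158816

2.16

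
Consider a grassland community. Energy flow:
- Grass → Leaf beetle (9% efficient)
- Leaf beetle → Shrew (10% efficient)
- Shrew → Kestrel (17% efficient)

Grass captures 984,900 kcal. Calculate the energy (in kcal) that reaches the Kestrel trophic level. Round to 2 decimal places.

1506.90 kcal

Leaf beetle: 984900 × 0.09 = 88641 kcal
Shrew: 88641 × 0.1 = 8864.1 kcal
Kestrel: 8864.1 × 0.17 = 1506.897 kcal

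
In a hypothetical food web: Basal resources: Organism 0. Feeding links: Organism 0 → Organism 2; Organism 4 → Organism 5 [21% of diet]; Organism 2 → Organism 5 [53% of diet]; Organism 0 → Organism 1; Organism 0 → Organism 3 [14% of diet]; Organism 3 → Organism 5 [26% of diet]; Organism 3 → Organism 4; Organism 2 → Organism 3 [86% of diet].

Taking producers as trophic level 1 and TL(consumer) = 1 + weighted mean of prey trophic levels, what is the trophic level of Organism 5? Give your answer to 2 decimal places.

3.61

Organism 1: 1 + 1 = 2
Organism 2: 1 + 1 = 2
Organism 3: 1 + (0.86×2 + 0.14×1) = 2.86
Organism 4: 1 + 2.86 = 3.86
Organism 5: 1 + (0.53×2 + 0.21×3.86 + 0.26×2.86) = 3.6142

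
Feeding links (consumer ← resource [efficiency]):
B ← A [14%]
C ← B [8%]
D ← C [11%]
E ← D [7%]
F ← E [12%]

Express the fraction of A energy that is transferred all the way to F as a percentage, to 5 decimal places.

0.00103%

Product of link efficiencies: 0.14 × 0.08 × 0.11 × 0.07 × 0.12 = 0.0000103488
As a percentage: 0.0000103488 × 100 = 0.00103%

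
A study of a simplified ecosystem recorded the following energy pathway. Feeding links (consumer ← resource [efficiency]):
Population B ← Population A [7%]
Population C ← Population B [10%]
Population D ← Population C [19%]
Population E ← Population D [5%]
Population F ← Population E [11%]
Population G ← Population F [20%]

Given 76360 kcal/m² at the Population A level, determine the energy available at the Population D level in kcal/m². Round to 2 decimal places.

Population B: 76360 × 0.07 = 5345.2 kcal/m²
Population C: 5345.2 × 0.1 = 534.52 kcal/m²
Population D: 534.52 × 0.19 = 101.5588 kcal/m²

101.56 kcal/m²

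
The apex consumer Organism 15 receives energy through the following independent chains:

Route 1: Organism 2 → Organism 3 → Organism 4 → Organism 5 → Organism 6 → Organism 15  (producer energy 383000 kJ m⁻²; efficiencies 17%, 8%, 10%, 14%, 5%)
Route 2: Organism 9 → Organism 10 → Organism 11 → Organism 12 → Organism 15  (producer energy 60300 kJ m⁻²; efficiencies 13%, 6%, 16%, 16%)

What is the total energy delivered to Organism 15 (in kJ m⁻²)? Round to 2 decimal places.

15.69 kJ m⁻²

Route 1: 383000 × 0.17 × 0.08 × 0.1 × 0.14 × 0.05 = 3.64616 kJ m⁻²
Route 2: 60300 × 0.13 × 0.06 × 0.16 × 0.16 = 12.040704 kJ m⁻²
Total at Organism 15: 3.64616 + 12.040704 = 15.686864 kJ m⁻²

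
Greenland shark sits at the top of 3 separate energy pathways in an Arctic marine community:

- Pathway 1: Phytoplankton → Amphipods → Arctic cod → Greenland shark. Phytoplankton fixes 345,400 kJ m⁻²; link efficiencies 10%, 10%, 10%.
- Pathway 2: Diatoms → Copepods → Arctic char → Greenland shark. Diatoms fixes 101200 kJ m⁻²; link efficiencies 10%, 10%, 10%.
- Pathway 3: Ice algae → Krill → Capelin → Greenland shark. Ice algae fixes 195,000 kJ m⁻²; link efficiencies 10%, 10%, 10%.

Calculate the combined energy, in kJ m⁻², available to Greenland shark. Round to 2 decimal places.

Pathway 1: 345400 × 0.1 × 0.1 × 0.1 = 345.4 kJ m⁻²
Pathway 2: 101200 × 0.1 × 0.1 × 0.1 = 101.2 kJ m⁻²
Pathway 3: 195000 × 0.1 × 0.1 × 0.1 = 195 kJ m⁻²
Total at Greenland shark: 345.4 + 101.2 + 195 = 641.6 kJ m⁻²

641.60 kJ m⁻²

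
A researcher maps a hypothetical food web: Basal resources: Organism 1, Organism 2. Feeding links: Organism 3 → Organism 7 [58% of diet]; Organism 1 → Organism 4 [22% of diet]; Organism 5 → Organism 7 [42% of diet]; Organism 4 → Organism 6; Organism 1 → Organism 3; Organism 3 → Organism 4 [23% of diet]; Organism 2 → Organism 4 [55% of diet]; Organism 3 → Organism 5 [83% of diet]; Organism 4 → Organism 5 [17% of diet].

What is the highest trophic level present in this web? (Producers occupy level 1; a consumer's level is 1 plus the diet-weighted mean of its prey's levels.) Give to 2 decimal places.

3.44

Organism 3: 1 + 1 = 2
Organism 4: 1 + (0.23×2 + 0.55×1 + 0.22×1) = 2.23
Organism 5: 1 + (0.83×2 + 0.17×2.23) = 3.0391
Organism 6: 1 + 2.23 = 3.23
Organism 7: 1 + (0.58×2 + 0.42×3.0391) = 3.436422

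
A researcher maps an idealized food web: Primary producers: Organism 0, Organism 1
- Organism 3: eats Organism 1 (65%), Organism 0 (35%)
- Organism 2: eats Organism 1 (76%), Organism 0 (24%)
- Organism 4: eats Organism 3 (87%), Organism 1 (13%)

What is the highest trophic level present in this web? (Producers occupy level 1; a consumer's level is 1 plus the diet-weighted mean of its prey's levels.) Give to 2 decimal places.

2.87

Organism 2: 1 + (0.76×1 + 0.24×1) = 2
Organism 3: 1 + (0.65×1 + 0.35×1) = 2
Organism 4: 1 + (0.87×2 + 0.13×1) = 2.87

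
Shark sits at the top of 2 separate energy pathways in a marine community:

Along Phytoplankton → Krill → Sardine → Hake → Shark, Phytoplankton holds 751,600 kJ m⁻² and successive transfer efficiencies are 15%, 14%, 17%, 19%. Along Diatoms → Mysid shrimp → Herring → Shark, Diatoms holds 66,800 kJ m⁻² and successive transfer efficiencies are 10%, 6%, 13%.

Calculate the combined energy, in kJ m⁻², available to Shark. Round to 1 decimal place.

561.9 kJ m⁻²

Via Phytoplankton: 751600 × 0.15 × 0.14 × 0.17 × 0.19 = 509.81028 kJ m⁻²
Via Diatoms: 66800 × 0.1 × 0.06 × 0.13 = 52.104 kJ m⁻²
Total at Shark: 509.81028 + 52.104 = 561.91428 kJ m⁻²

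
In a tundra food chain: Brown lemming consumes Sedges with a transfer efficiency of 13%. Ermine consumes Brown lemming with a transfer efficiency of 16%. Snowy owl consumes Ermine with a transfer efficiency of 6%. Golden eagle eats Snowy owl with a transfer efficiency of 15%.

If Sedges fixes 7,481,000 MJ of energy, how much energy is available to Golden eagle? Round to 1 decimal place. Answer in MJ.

Brown lemming: 7481000 × 0.13 = 972530 MJ
Ermine: 972530 × 0.16 = 155604.8 MJ
Snowy owl: 155604.8 × 0.06 = 9336.288 MJ
Golden eagle: 9336.288 × 0.15 = 1400.4432 MJ

1400.4 MJ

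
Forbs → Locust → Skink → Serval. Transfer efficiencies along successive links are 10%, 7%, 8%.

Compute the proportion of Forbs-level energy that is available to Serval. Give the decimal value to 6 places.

0.000560

Product of link efficiencies: 0.1 × 0.07 × 0.08 = 0.00056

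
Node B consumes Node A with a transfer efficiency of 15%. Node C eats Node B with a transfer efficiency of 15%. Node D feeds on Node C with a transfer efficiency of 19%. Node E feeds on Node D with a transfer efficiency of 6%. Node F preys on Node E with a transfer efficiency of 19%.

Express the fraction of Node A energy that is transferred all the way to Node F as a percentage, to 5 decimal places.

0.00487%

Product of link efficiencies: 0.15 × 0.15 × 0.19 × 0.06 × 0.19 = 0.000048735
As a percentage: 0.000048735 × 100 = 0.00487%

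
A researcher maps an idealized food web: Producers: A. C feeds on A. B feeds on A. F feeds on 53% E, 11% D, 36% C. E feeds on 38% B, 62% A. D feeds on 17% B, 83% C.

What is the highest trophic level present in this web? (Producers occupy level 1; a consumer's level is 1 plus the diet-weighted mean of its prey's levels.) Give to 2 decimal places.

3.31

B: 1 + 1 = 2
C: 1 + 1 = 2
D: 1 + (0.17×2 + 0.83×2) = 3
E: 1 + (0.38×2 + 0.62×1) = 2.38
F: 1 + (0.53×2.38 + 0.11×3 + 0.36×2) = 3.3114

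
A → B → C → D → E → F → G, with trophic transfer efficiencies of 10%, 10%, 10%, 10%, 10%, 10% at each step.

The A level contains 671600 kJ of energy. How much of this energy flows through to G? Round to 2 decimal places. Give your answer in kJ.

B: 671600 × 0.1 = 67160 kJ
C: 67160 × 0.1 = 6716 kJ
D: 6716 × 0.1 = 671.6 kJ
E: 671.6 × 0.1 = 67.16 kJ
F: 67.16 × 0.1 = 6.716 kJ
G: 6.716 × 0.1 = 0.6716 kJ

0.67 kJ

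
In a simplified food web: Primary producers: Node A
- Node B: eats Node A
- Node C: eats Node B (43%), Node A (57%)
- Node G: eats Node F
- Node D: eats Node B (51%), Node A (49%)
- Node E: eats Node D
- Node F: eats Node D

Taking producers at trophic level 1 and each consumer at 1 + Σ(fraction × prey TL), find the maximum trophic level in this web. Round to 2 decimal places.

Node B: 1 + 1 = 2
Node C: 1 + (0.43×2 + 0.57×1) = 2.43
Node D: 1 + (0.51×2 + 0.49×1) = 2.51
Node E: 1 + 2.51 = 3.51
Node F: 1 + 2.51 = 3.51
Node G: 1 + 3.51 = 4.51

4.51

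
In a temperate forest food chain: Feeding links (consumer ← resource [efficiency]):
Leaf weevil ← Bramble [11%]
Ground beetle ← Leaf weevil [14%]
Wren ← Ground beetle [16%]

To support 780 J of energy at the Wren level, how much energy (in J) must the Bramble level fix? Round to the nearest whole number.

Cumulative transfer efficiency: 0.11 × 0.14 × 0.16 = 0.002464
Bramble energy = 780 / 0.002464 = 316558 J

316558 J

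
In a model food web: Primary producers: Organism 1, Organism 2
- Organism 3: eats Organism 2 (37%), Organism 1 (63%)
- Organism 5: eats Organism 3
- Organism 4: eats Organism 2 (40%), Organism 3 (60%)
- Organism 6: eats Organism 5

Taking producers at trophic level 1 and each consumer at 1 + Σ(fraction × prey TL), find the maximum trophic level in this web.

Organism 3: 1 + (0.37×1 + 0.63×1) = 2
Organism 4: 1 + (0.4×1 + 0.6×2) = 2.6
Organism 5: 1 + 2 = 3
Organism 6: 1 + 3 = 4

4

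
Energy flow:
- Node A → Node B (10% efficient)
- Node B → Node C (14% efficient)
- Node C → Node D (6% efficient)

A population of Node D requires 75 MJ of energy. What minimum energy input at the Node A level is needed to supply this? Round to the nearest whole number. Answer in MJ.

89286 MJ

Cumulative transfer efficiency: 0.1 × 0.14 × 0.06 = 0.00084
Node A energy = 75 / 0.00084 = 89286 MJ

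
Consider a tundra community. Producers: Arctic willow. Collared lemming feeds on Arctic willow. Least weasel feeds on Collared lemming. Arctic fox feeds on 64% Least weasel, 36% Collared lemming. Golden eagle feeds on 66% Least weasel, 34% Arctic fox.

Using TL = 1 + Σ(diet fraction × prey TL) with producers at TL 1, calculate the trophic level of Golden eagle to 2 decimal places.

4.22

Collared lemming: 1 + 1 = 2
Least weasel: 1 + 2 = 3
Arctic fox: 1 + (0.64×3 + 0.36×2) = 3.64
Golden eagle: 1 + (0.66×3 + 0.34×3.64) = 4.2176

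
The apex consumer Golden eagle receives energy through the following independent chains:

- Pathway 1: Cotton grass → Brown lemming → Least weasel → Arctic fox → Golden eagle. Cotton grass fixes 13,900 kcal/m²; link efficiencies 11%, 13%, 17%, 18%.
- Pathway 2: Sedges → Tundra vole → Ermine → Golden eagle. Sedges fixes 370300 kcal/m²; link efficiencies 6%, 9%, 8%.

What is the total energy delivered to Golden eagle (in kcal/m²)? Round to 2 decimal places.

Pathway 1: 13900 × 0.11 × 0.13 × 0.17 × 0.18 = 6.082362 kcal/m²
Pathway 2: 370300 × 0.06 × 0.09 × 0.08 = 159.9696 kcal/m²
Total at Golden eagle: 6.082362 + 159.9696 = 166.051962 kcal/m²

166.05 kcal/m²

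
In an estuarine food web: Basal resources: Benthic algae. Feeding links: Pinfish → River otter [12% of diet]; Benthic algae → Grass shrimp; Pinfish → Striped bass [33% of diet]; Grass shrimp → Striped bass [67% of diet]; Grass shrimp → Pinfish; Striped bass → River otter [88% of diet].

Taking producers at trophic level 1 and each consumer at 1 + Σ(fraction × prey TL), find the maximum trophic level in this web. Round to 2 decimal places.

Grass shrimp: 1 + 1 = 2
Pinfish: 1 + 2 = 3
Striped bass: 1 + (0.33×3 + 0.67×2) = 3.33
River otter: 1 + (0.88×3.33 + 0.12×3) = 4.2904

4.29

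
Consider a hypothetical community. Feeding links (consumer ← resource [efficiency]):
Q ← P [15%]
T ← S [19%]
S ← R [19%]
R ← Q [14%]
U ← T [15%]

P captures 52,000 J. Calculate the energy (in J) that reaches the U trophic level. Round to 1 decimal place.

5.9 J

Q: 52000 × 0.15 = 7800 J
R: 7800 × 0.14 = 1092 J
S: 1092 × 0.19 = 207.48 J
T: 207.48 × 0.19 = 39.4212 J
U: 39.4212 × 0.15 = 5.91318 J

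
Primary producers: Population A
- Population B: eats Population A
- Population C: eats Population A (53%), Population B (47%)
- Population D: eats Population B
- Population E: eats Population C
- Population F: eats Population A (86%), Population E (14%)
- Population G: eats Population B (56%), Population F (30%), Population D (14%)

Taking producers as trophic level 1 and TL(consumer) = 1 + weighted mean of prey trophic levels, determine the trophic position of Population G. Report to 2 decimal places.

3.24

Population B: 1 + 1 = 2
Population C: 1 + (0.53×1 + 0.47×2) = 2.47
Population D: 1 + 2 = 3
Population E: 1 + 2.47 = 3.47
Population F: 1 + (0.86×1 + 0.14×3.47) = 2.3458
Population G: 1 + (0.56×2 + 0.3×2.3458 + 0.14×3) = 3.24374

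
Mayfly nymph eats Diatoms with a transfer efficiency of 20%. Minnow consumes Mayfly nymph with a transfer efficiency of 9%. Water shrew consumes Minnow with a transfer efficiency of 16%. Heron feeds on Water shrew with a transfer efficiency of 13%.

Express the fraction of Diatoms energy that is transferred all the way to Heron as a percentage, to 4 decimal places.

0.0374%

Product of link efficiencies: 0.2 × 0.09 × 0.16 × 0.13 = 0.0003744
As a percentage: 0.0003744 × 100 = 0.0374%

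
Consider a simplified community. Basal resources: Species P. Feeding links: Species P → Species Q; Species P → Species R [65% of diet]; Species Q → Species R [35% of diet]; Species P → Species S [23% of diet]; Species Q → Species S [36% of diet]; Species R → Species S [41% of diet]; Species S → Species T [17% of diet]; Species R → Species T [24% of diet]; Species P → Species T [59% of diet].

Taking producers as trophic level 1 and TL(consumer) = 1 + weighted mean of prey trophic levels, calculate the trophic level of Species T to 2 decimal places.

Species Q: 1 + 1 = 2
Species R: 1 + (0.65×1 + 0.35×2) = 2.35
Species S: 1 + (0.23×1 + 0.36×2 + 0.41×2.35) = 2.9135
Species T: 1 + (0.17×2.9135 + 0.24×2.35 + 0.59×1) = 2.649295

2.65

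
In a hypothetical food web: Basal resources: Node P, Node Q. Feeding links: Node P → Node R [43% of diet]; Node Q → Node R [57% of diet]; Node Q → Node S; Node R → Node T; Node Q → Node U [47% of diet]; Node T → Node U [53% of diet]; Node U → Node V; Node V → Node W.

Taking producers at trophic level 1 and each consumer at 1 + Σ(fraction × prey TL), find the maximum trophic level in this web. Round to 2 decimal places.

Node R: 1 + (0.43×1 + 0.57×1) = 2
Node S: 1 + 1 = 2
Node T: 1 + 2 = 3
Node U: 1 + (0.47×1 + 0.53×3) = 3.06
Node V: 1 + 3.06 = 4.06
Node W: 1 + 4.06 = 5.06

5.06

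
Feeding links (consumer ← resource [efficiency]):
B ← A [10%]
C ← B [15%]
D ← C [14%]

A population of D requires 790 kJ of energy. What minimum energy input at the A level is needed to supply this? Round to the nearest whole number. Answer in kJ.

376190 kJ

Cumulative transfer efficiency: 0.1 × 0.15 × 0.14 = 0.0021
A energy = 790 / 0.0021 = 376190 kJ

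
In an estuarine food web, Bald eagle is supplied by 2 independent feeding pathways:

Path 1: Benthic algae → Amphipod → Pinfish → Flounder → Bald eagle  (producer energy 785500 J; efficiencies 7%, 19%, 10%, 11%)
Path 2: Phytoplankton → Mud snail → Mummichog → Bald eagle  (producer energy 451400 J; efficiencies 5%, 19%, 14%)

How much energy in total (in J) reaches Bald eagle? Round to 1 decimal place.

Path 1: 785500 × 0.07 × 0.19 × 0.1 × 0.11 = 114.91865 J
Path 2: 451400 × 0.05 × 0.19 × 0.14 = 600.362 J
Total at Bald eagle: 114.91865 + 600.362 = 715.28065 J

715.3 J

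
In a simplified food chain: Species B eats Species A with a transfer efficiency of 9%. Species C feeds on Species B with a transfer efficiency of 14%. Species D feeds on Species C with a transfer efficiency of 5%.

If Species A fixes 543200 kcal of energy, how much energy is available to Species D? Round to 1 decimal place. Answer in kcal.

342.2 kcal

Species B: 543200 × 0.09 = 48888 kcal
Species C: 48888 × 0.14 = 6844.32 kcal
Species D: 6844.32 × 0.05 = 342.216 kcal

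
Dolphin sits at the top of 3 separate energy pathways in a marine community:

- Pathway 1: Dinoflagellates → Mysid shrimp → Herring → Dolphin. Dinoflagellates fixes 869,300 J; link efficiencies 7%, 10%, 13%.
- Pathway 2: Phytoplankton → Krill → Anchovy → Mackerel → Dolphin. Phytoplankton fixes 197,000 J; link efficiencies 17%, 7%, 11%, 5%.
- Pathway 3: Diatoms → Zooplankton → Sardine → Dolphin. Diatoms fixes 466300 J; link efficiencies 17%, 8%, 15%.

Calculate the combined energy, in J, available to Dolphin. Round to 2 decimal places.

1755.21 J

Pathway 1: 869300 × 0.07 × 0.1 × 0.13 = 791.063 J
Pathway 2: 197000 × 0.17 × 0.07 × 0.11 × 0.05 = 12.89365 J
Pathway 3: 466300 × 0.17 × 0.08 × 0.15 = 951.252 J
Total at Dolphin: 791.063 + 12.89365 + 951.252 = 1755.20865 J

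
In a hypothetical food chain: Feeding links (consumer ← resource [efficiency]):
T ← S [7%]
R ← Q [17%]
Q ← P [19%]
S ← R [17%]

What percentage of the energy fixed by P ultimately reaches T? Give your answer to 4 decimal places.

Product of link efficiencies: 0.19 × 0.17 × 0.17 × 0.07 = 0.00038437
As a percentage: 0.00038437 × 100 = 0.0384%

0.0384%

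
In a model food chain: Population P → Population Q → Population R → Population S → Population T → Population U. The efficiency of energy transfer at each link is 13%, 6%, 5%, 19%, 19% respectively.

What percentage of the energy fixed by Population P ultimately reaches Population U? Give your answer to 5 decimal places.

Product of link efficiencies: 0.13 × 0.06 × 0.05 × 0.19 × 0.19 = 0.000014079
As a percentage: 0.000014079 × 100 = 0.00141%

0.00141%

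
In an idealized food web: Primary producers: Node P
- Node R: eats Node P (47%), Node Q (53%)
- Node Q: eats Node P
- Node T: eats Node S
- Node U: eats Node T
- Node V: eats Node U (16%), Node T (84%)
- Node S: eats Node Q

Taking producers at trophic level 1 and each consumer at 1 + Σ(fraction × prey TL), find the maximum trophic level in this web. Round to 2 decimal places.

Node Q: 1 + 1 = 2
Node R: 1 + (0.47×1 + 0.53×2) = 2.53
Node S: 1 + 2 = 3
Node T: 1 + 3 = 4
Node U: 1 + 4 = 5
Node V: 1 + (0.16×5 + 0.84×4) = 5.16

5.16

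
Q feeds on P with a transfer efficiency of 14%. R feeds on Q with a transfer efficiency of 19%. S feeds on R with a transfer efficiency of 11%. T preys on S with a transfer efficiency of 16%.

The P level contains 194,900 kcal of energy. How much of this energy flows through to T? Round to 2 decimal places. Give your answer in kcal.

Q: 194900 × 0.14 = 27286 kcal
R: 27286 × 0.19 = 5184.34 kcal
S: 5184.34 × 0.11 = 570.2774 kcal
T: 570.2774 × 0.16 = 91.244384 kcal

91.24 kcal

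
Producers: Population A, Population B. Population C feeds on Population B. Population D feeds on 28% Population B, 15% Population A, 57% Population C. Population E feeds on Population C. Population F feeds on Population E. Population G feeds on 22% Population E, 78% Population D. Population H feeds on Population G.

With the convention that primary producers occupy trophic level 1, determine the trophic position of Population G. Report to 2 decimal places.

Population C: 1 + 1 = 2
Population D: 1 + (0.28×1 + 0.15×1 + 0.57×2) = 2.57
Population E: 1 + 2 = 3
Population F: 1 + 3 = 4
Population G: 1 + (0.22×3 + 0.78×2.57) = 3.6646
Population H: 1 + 3.6646 = 4.6646

3.66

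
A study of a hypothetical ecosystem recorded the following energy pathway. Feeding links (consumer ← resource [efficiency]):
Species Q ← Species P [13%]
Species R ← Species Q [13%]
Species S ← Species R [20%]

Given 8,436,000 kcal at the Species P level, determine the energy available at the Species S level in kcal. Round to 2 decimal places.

Species Q: 8436000 × 0.13 = 1096680 kcal
Species R: 1096680 × 0.13 = 142568.4 kcal
Species S: 142568.4 × 0.2 = 28513.68 kcal

28513.68 kcal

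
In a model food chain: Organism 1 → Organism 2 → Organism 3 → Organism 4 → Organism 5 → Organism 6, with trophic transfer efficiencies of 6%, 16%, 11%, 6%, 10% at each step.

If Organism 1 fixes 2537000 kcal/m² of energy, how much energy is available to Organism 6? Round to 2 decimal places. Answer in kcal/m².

16.07 kcal/m²

Organism 2: 2537000 × 0.06 = 152220 kcal/m²
Organism 3: 152220 × 0.16 = 24355.2 kcal/m²
Organism 4: 24355.2 × 0.11 = 2679.072 kcal/m²
Organism 5: 2679.072 × 0.06 = 160.74432 kcal/m²
Organism 6: 160.74432 × 0.1 = 16.074432 kcal/m²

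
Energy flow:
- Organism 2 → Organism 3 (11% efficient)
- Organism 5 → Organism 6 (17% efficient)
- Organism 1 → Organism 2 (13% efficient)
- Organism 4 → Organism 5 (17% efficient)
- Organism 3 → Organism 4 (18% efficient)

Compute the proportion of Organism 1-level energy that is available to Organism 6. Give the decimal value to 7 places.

Product of link efficiencies: 0.13 × 0.11 × 0.18 × 0.17 × 0.17 = 0.0000743886

0.0000744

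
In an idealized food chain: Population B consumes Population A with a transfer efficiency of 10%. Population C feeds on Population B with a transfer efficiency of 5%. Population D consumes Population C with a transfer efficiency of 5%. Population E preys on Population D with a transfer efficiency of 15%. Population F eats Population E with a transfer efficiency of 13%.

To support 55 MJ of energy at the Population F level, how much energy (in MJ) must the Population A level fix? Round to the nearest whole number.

11282051 MJ

Cumulative transfer efficiency: 0.1 × 0.05 × 0.05 × 0.15 × 0.13 = 0.000004875
Population A energy = 55 / 0.000004875 = 11282051 MJ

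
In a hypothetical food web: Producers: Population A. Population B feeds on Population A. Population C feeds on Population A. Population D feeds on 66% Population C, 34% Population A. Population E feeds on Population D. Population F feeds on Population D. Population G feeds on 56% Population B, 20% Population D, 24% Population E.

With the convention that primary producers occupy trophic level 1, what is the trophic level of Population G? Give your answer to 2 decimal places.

Population B: 1 + 1 = 2
Population C: 1 + 1 = 2
Population D: 1 + (0.66×2 + 0.34×1) = 2.66
Population E: 1 + 2.66 = 3.66
Population F: 1 + 2.66 = 3.66
Population G: 1 + (0.56×2 + 0.2×2.66 + 0.24×3.66) = 3.5304

3.53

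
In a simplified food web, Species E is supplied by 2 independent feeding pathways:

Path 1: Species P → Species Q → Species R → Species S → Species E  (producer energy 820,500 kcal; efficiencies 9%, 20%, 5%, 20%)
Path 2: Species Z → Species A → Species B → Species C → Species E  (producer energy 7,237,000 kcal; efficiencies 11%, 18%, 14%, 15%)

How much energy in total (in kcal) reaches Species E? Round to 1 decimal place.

Path 1: 820500 × 0.09 × 0.2 × 0.05 × 0.2 = 147.69 kcal
Path 2: 7237000 × 0.11 × 0.18 × 0.14 × 0.15 = 3009.1446 kcal
Total at Species E: 147.69 + 3009.1446 = 3156.8346 kcal

3156.8 kcal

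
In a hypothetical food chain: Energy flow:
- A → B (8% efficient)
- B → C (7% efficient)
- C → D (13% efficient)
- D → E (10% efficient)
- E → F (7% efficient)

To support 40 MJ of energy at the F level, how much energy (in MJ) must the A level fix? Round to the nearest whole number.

Cumulative transfer efficiency: 0.08 × 0.07 × 0.13 × 0.1 × 0.07 = 0.000005096
A energy = 40 / 0.000005096 = 7849294 MJ

7849294 MJ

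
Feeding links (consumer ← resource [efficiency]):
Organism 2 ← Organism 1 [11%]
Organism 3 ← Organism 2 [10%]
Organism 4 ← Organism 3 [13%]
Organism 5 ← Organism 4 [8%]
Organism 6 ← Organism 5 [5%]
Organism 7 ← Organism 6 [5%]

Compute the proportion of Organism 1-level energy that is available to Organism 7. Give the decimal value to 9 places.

0.000000286

Product of link efficiencies: 0.11 × 0.1 × 0.13 × 0.08 × 0.05 × 0.05 = 0.000000286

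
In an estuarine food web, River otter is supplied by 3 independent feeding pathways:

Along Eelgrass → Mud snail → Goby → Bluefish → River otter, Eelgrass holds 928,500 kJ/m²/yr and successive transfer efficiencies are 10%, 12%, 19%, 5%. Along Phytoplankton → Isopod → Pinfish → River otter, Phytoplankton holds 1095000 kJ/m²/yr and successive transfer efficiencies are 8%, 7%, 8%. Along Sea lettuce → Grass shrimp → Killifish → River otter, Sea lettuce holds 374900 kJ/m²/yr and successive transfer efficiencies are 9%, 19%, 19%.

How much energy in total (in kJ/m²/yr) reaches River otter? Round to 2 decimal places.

Via Eelgrass: 928500 × 0.1 × 0.12 × 0.19 × 0.05 = 105.849 kJ/m²/yr
Via Phytoplankton: 1095000 × 0.08 × 0.07 × 0.08 = 490.56 kJ/m²/yr
Via Sea lettuce: 374900 × 0.09 × 0.19 × 0.19 = 1218.0501 kJ/m²/yr
Total at River otter: 105.849 + 490.56 + 1218.0501 = 1814.4591 kJ/m²/yr

1814.46 kJ/m²/yr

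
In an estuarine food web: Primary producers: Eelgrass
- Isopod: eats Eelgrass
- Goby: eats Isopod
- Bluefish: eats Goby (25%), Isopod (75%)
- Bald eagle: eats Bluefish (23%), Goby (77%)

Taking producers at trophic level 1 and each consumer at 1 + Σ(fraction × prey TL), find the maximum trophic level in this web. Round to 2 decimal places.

4.06

Isopod: 1 + 1 = 2
Goby: 1 + 2 = 3
Bluefish: 1 + (0.25×3 + 0.75×2) = 3.25
Bald eagle: 1 + (0.23×3.25 + 0.77×3) = 4.0575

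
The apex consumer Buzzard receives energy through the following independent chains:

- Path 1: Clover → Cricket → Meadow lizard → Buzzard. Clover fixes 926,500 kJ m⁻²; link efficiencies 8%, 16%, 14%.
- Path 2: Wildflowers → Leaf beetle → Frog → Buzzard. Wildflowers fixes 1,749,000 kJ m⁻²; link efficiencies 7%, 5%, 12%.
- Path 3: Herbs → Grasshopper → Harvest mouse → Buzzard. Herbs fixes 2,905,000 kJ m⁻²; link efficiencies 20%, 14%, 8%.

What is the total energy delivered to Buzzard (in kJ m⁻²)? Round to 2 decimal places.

8902.07 kJ m⁻²

Path 1: 926500 × 0.08 × 0.16 × 0.14 = 1660.288 kJ m⁻²
Path 2: 1749000 × 0.07 × 0.05 × 0.12 = 734.58 kJ m⁻²
Path 3: 2905000 × 0.2 × 0.14 × 0.08 = 6507.2 kJ m⁻²
Total at Buzzard: 1660.288 + 734.58 + 6507.2 = 8902.068 kJ m⁻²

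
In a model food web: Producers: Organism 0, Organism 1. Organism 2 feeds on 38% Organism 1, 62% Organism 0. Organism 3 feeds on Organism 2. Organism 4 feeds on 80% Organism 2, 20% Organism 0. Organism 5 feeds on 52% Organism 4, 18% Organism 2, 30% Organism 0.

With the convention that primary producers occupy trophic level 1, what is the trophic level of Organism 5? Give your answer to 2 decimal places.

Organism 2: 1 + (0.38×1 + 0.62×1) = 2
Organism 3: 1 + 2 = 3
Organism 4: 1 + (0.8×2 + 0.2×1) = 2.8
Organism 5: 1 + (0.52×2.8 + 0.18×2 + 0.3×1) = 3.116

3.12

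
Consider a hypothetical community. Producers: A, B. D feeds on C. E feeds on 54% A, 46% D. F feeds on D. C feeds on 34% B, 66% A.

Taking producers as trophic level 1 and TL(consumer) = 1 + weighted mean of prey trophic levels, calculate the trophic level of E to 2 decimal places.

C: 1 + (0.34×1 + 0.66×1) = 2
D: 1 + 2 = 3
E: 1 + (0.54×1 + 0.46×3) = 2.92
F: 1 + 3 = 4

2.92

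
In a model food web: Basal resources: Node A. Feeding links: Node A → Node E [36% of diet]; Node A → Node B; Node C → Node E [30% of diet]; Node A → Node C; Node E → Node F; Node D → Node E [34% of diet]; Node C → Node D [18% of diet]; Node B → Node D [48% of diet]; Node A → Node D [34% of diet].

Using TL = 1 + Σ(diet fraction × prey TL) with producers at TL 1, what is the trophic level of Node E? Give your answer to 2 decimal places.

2.86

Node B: 1 + 1 = 2
Node C: 1 + 1 = 2
Node D: 1 + (0.48×2 + 0.34×1 + 0.18×2) = 2.66
Node E: 1 + (0.36×1 + 0.3×2 + 0.34×2.66) = 2.8644
Node F: 1 + 2.8644 = 3.8644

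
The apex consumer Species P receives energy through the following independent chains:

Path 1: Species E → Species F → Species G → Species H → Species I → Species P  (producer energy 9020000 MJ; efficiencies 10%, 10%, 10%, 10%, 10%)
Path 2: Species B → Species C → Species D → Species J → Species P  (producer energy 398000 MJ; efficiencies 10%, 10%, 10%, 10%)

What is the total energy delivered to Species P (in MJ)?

Path 1: 9020000 × 0.1 × 0.1 × 0.1 × 0.1 × 0.1 = 90.2 MJ
Path 2: 398000 × 0.1 × 0.1 × 0.1 × 0.1 = 39.8 MJ
Total at Species P: 90.2 + 39.8 = 130 MJ

130 MJ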